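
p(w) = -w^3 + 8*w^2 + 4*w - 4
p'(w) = -3*w^2 + 16*w + 4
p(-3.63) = 134.73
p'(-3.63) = -93.61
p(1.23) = 11.16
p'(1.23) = 19.14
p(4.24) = 80.56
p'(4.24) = 17.91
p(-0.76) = -1.98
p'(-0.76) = -9.89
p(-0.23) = -4.48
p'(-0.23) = 0.16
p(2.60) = 42.90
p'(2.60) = 25.32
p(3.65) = 68.55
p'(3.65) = 22.43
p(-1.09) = 2.44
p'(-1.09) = -17.00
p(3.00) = 53.00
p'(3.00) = 25.00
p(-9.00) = 1337.00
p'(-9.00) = -383.00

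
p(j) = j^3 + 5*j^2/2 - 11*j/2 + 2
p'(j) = 3*j^2 + 5*j - 11/2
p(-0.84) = 7.79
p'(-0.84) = -7.58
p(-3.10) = 13.28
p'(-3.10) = 7.83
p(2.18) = 12.25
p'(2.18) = 19.66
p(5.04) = 165.81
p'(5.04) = 95.90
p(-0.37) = 4.33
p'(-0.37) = -6.94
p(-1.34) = 11.45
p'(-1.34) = -6.81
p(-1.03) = 9.22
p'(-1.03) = -7.47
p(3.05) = 36.85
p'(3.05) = 37.66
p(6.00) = 275.00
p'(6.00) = 132.50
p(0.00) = 2.00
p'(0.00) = -5.50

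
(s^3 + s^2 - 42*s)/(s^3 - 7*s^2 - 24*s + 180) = s*(s + 7)/(s^2 - s - 30)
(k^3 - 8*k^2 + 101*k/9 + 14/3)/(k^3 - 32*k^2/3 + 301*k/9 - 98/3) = (3*k + 1)/(3*k - 7)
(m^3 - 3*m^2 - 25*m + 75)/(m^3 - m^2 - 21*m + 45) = (m - 5)/(m - 3)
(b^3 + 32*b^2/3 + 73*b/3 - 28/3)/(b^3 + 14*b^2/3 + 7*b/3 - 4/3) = (b + 7)/(b + 1)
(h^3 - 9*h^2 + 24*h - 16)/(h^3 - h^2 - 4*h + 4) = (h^2 - 8*h + 16)/(h^2 - 4)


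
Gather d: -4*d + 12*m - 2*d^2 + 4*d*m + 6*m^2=-2*d^2 + d*(4*m - 4) + 6*m^2 + 12*m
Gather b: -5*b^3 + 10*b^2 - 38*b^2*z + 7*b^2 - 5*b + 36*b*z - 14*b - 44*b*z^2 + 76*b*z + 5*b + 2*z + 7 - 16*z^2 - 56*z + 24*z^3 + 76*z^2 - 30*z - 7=-5*b^3 + b^2*(17 - 38*z) + b*(-44*z^2 + 112*z - 14) + 24*z^3 + 60*z^2 - 84*z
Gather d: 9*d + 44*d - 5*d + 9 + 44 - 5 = 48*d + 48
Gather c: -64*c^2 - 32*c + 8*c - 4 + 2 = -64*c^2 - 24*c - 2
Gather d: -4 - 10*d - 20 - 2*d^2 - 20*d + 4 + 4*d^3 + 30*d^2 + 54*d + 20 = 4*d^3 + 28*d^2 + 24*d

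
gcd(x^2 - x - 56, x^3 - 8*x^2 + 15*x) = 1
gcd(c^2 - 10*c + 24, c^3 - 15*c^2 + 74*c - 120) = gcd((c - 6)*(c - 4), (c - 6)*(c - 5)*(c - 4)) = c^2 - 10*c + 24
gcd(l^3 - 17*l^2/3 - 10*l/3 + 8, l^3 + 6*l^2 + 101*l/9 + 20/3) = l + 4/3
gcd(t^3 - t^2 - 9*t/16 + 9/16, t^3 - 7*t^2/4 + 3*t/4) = t^2 - 7*t/4 + 3/4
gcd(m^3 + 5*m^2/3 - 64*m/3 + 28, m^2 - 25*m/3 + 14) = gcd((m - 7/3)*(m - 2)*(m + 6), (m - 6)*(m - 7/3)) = m - 7/3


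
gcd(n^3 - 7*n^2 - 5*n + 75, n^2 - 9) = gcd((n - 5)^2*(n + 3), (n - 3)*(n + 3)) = n + 3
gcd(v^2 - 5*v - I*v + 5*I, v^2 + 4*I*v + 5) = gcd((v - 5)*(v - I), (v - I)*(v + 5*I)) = v - I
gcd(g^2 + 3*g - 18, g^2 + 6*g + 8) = 1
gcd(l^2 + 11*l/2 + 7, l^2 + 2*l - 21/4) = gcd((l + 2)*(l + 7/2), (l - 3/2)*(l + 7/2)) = l + 7/2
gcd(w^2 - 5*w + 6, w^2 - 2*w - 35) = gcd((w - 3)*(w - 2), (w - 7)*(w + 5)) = 1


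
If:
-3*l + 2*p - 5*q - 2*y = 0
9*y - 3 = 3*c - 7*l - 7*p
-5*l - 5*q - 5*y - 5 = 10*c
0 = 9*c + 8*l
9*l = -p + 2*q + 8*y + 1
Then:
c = -404/711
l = 101/158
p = -659/474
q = -5251/4266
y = 1553/2133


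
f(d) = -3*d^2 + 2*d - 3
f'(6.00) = -34.00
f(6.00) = -99.00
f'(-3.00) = 20.00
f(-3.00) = -36.00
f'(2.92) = -15.52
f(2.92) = -22.74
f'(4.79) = -26.74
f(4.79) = -62.25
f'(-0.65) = 5.90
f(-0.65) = -5.57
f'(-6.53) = 41.18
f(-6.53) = -143.98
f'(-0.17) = 3.02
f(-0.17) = -3.43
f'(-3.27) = 21.62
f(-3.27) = -41.62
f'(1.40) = -6.40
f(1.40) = -6.08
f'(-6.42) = 40.52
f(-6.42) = -139.49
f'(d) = 2 - 6*d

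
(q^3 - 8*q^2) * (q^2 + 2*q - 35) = q^5 - 6*q^4 - 51*q^3 + 280*q^2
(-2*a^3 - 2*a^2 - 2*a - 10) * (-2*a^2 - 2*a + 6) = 4*a^5 + 8*a^4 - 4*a^3 + 12*a^2 + 8*a - 60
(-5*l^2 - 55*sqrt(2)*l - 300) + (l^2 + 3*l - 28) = -4*l^2 - 55*sqrt(2)*l + 3*l - 328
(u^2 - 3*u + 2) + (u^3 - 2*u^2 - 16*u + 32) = u^3 - u^2 - 19*u + 34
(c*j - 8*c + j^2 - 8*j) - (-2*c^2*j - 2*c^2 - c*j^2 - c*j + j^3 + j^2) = 2*c^2*j + 2*c^2 + c*j^2 + 2*c*j - 8*c - j^3 - 8*j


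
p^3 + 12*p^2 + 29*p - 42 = (p - 1)*(p + 6)*(p + 7)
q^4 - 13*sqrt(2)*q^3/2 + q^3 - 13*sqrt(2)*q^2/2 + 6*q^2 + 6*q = q*(q + 1)*(q - 6*sqrt(2))*(q - sqrt(2)/2)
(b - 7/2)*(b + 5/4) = b^2 - 9*b/4 - 35/8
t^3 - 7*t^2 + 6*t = t*(t - 6)*(t - 1)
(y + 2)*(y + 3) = y^2 + 5*y + 6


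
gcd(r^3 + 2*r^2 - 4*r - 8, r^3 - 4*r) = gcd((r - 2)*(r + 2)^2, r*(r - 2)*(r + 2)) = r^2 - 4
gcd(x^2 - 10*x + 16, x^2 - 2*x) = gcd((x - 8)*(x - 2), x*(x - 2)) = x - 2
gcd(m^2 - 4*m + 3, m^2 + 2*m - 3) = m - 1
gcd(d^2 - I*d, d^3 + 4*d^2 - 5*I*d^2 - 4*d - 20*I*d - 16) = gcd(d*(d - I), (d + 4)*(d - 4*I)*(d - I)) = d - I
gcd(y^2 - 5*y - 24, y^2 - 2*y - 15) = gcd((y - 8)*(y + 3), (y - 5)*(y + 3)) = y + 3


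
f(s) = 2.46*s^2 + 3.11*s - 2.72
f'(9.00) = 47.39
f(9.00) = 224.53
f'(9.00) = 47.39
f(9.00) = 224.53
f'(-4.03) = -16.72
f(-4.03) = 24.70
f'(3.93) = 22.45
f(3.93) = 47.50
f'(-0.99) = -1.76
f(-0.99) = -3.39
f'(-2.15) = -7.47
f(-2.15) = 1.96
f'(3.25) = 19.10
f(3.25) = 33.37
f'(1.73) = 11.62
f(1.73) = 10.02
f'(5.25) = 28.94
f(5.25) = 81.41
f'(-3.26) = -12.93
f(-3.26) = 13.29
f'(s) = 4.92*s + 3.11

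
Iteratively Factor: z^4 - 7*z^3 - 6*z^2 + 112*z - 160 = (z - 4)*(z^3 - 3*z^2 - 18*z + 40) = (z - 4)*(z - 2)*(z^2 - z - 20) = (z - 4)*(z - 2)*(z + 4)*(z - 5)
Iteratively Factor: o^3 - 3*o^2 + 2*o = (o)*(o^2 - 3*o + 2) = o*(o - 2)*(o - 1)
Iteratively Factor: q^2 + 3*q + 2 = (q + 1)*(q + 2)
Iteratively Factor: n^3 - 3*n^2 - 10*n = (n)*(n^2 - 3*n - 10) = n*(n + 2)*(n - 5)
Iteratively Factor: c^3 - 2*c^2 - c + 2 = (c + 1)*(c^2 - 3*c + 2) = (c - 1)*(c + 1)*(c - 2)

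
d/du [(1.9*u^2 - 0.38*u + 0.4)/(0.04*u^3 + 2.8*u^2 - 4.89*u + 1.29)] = (-0.076*u^4 + 0.0304000000000002*u^3 - 8.275*u^2 + 2.662*u + 1.4658)/(0.0016*u^6 + 0.224*u^5 + 7.4488*u^4 - 27.2808*u^3 + 31.1361*u^2 - 12.6162*u + 1.6641)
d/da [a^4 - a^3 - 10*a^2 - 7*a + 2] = 4*a^3 - 3*a^2 - 20*a - 7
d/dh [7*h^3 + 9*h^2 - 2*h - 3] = 21*h^2 + 18*h - 2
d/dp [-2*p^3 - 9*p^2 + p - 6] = -6*p^2 - 18*p + 1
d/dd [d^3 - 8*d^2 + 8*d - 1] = 3*d^2 - 16*d + 8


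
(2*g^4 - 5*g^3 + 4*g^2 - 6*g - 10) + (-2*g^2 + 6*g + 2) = 2*g^4 - 5*g^3 + 2*g^2 - 8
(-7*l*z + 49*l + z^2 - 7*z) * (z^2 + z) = -7*l*z^3 + 42*l*z^2 + 49*l*z + z^4 - 6*z^3 - 7*z^2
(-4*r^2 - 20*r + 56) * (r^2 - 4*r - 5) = -4*r^4 - 4*r^3 + 156*r^2 - 124*r - 280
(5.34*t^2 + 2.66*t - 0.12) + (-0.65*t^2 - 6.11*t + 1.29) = 4.69*t^2 - 3.45*t + 1.17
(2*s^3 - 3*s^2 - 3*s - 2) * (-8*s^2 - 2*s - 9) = -16*s^5 + 20*s^4 + 12*s^3 + 49*s^2 + 31*s + 18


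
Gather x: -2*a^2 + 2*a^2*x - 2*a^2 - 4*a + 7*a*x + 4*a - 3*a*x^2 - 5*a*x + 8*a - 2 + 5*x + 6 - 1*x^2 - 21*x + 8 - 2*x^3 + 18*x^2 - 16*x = -4*a^2 + 8*a - 2*x^3 + x^2*(17 - 3*a) + x*(2*a^2 + 2*a - 32) + 12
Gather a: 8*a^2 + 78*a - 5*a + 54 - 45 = 8*a^2 + 73*a + 9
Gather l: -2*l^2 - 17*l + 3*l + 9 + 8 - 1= -2*l^2 - 14*l + 16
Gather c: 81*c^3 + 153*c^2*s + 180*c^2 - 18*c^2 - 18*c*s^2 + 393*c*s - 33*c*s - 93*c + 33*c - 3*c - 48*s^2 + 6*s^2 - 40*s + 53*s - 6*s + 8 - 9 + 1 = 81*c^3 + c^2*(153*s + 162) + c*(-18*s^2 + 360*s - 63) - 42*s^2 + 7*s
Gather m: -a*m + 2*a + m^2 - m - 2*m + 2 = 2*a + m^2 + m*(-a - 3) + 2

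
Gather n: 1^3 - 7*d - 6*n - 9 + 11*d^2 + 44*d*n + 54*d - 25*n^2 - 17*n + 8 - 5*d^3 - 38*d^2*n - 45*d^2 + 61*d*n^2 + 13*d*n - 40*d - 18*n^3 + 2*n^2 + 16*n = -5*d^3 - 34*d^2 + 7*d - 18*n^3 + n^2*(61*d - 23) + n*(-38*d^2 + 57*d - 7)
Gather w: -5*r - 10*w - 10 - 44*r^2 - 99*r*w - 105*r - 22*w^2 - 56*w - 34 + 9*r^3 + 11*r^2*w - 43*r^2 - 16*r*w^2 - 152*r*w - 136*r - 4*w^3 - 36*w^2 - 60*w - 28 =9*r^3 - 87*r^2 - 246*r - 4*w^3 + w^2*(-16*r - 58) + w*(11*r^2 - 251*r - 126) - 72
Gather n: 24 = 24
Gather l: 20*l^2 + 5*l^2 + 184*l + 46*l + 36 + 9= 25*l^2 + 230*l + 45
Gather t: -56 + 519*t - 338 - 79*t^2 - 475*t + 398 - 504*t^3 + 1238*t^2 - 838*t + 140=-504*t^3 + 1159*t^2 - 794*t + 144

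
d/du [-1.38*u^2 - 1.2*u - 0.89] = -2.76*u - 1.2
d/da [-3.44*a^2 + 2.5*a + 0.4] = 2.5 - 6.88*a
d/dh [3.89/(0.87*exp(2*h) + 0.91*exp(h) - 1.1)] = (-6.7686*exp(h) - 3.5399)*exp(h)/(0.87*exp(2*h) + 0.91*exp(h) - 1.1)^2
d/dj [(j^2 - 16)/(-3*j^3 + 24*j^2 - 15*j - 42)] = (j^4 - 53*j^2 + 228*j - 80)/(3*(j^6 - 16*j^5 + 74*j^4 - 52*j^3 - 199*j^2 + 140*j + 196))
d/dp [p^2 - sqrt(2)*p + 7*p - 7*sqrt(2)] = 2*p - sqrt(2) + 7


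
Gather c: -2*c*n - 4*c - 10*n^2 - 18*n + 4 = c*(-2*n - 4) - 10*n^2 - 18*n + 4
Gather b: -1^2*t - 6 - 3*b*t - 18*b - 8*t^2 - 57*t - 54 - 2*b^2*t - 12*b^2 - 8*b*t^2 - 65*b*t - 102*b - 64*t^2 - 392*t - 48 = b^2*(-2*t - 12) + b*(-8*t^2 - 68*t - 120) - 72*t^2 - 450*t - 108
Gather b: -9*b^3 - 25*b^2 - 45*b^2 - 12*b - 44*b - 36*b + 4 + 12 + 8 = -9*b^3 - 70*b^2 - 92*b + 24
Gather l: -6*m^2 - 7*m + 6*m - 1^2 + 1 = -6*m^2 - m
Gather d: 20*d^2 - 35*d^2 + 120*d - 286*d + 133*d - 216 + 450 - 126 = -15*d^2 - 33*d + 108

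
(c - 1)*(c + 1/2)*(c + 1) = c^3 + c^2/2 - c - 1/2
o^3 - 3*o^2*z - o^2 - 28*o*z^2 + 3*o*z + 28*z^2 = (o - 1)*(o - 7*z)*(o + 4*z)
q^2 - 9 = (q - 3)*(q + 3)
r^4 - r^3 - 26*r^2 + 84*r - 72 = (r - 3)*(r - 2)^2*(r + 6)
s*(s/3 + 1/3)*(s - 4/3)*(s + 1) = s^4/3 + 2*s^3/9 - 5*s^2/9 - 4*s/9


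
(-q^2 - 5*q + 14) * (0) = 0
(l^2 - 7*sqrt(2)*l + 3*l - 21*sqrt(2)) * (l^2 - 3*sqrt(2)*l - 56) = l^4 - 10*sqrt(2)*l^3 + 3*l^3 - 30*sqrt(2)*l^2 - 14*l^2 - 42*l + 392*sqrt(2)*l + 1176*sqrt(2)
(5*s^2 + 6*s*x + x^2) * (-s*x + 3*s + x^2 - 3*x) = -5*s^3*x + 15*s^3 - s^2*x^2 + 3*s^2*x + 5*s*x^3 - 15*s*x^2 + x^4 - 3*x^3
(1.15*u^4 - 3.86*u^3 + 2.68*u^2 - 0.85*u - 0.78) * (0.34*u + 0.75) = 0.391*u^5 - 0.4499*u^4 - 1.9838*u^3 + 1.721*u^2 - 0.9027*u - 0.585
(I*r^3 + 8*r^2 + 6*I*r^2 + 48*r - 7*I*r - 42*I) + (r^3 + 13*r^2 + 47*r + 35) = r^3 + I*r^3 + 21*r^2 + 6*I*r^2 + 95*r - 7*I*r + 35 - 42*I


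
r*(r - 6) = r^2 - 6*r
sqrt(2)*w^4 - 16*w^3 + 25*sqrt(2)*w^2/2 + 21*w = w*(w - 7*sqrt(2))*(w - 3*sqrt(2)/2)*(sqrt(2)*w + 1)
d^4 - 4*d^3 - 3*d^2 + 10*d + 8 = (d - 4)*(d - 2)*(d + 1)^2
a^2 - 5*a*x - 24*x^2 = (a - 8*x)*(a + 3*x)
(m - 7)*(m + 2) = m^2 - 5*m - 14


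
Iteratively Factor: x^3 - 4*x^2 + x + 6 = (x - 3)*(x^2 - x - 2) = (x - 3)*(x + 1)*(x - 2)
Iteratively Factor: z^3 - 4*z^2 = (z)*(z^2 - 4*z) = z*(z - 4)*(z)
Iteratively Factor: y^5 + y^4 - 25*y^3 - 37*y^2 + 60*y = (y + 3)*(y^4 - 2*y^3 - 19*y^2 + 20*y) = (y + 3)*(y + 4)*(y^3 - 6*y^2 + 5*y) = (y - 1)*(y + 3)*(y + 4)*(y^2 - 5*y) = (y - 5)*(y - 1)*(y + 3)*(y + 4)*(y)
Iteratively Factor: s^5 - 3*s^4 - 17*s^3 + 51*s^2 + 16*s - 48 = (s - 3)*(s^4 - 17*s^2 + 16) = (s - 3)*(s + 1)*(s^3 - s^2 - 16*s + 16) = (s - 4)*(s - 3)*(s + 1)*(s^2 + 3*s - 4) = (s - 4)*(s - 3)*(s - 1)*(s + 1)*(s + 4)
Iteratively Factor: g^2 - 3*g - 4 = (g - 4)*(g + 1)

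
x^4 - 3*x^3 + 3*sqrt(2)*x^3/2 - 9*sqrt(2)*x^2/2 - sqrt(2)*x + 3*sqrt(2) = (x - 3)*(x - sqrt(2)/2)*(x + sqrt(2))^2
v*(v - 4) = v^2 - 4*v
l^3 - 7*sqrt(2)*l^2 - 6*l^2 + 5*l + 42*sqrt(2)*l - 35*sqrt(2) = (l - 5)*(l - 1)*(l - 7*sqrt(2))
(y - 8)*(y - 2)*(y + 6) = y^3 - 4*y^2 - 44*y + 96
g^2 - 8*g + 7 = (g - 7)*(g - 1)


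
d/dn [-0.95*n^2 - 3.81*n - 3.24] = -1.9*n - 3.81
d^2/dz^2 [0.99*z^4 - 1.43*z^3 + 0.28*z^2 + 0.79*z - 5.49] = 11.88*z^2 - 8.58*z + 0.56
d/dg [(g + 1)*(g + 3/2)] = 2*g + 5/2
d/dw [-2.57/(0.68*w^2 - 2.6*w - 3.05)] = (3.4952*w - 6.682)/(-0.68*w^2 + 2.6*w + 3.05)^2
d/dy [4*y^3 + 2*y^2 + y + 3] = 12*y^2 + 4*y + 1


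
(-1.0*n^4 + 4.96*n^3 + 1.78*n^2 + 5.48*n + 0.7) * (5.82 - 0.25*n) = 0.25*n^5 - 7.06*n^4 + 28.4222*n^3 + 8.9896*n^2 + 31.7186*n + 4.074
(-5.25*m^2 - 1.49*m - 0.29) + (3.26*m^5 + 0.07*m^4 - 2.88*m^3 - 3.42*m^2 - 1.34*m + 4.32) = 3.26*m^5 + 0.07*m^4 - 2.88*m^3 - 8.67*m^2 - 2.83*m + 4.03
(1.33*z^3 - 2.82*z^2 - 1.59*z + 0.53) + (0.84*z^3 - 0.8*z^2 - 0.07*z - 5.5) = 2.17*z^3 - 3.62*z^2 - 1.66*z - 4.97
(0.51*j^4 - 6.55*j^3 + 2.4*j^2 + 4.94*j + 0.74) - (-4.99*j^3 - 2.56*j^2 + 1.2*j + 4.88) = 0.51*j^4 - 1.56*j^3 + 4.96*j^2 + 3.74*j - 4.14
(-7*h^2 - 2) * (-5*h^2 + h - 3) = 35*h^4 - 7*h^3 + 31*h^2 - 2*h + 6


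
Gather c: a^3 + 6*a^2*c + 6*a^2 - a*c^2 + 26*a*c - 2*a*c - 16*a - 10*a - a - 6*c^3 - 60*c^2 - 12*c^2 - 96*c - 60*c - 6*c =a^3 + 6*a^2 - 27*a - 6*c^3 + c^2*(-a - 72) + c*(6*a^2 + 24*a - 162)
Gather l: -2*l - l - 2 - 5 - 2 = -3*l - 9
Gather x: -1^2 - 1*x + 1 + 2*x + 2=x + 2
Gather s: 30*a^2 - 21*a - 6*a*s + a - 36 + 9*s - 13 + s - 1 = 30*a^2 - 20*a + s*(10 - 6*a) - 50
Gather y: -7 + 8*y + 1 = 8*y - 6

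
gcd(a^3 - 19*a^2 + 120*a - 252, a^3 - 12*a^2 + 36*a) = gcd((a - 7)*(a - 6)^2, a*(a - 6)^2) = a^2 - 12*a + 36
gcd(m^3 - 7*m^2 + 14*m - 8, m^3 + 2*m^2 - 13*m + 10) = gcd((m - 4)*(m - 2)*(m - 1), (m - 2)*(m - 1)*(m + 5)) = m^2 - 3*m + 2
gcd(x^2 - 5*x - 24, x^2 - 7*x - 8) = x - 8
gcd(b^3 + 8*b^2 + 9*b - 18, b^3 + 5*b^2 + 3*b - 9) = b^2 + 2*b - 3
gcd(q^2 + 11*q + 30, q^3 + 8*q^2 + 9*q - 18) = q + 6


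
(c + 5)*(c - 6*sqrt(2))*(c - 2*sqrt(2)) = c^3 - 8*sqrt(2)*c^2 + 5*c^2 - 40*sqrt(2)*c + 24*c + 120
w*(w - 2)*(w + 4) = w^3 + 2*w^2 - 8*w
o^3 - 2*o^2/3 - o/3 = o*(o - 1)*(o + 1/3)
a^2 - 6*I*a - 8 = (a - 4*I)*(a - 2*I)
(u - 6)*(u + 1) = u^2 - 5*u - 6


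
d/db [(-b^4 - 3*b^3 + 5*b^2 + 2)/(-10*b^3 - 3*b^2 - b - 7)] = 2*(5*b^6 + 3*b^5 + 31*b^4 + 17*b^3 + 59*b^2 - 29*b + 1)/(100*b^6 + 60*b^5 + 29*b^4 + 146*b^3 + 43*b^2 + 14*b + 49)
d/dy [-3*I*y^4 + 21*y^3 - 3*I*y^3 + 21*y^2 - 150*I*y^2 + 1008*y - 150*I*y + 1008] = -12*I*y^3 + y^2*(63 - 9*I) + y*(42 - 300*I) + 1008 - 150*I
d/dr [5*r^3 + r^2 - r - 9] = 15*r^2 + 2*r - 1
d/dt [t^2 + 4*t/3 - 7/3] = 2*t + 4/3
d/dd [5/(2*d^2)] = -5/d^3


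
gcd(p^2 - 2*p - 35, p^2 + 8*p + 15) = p + 5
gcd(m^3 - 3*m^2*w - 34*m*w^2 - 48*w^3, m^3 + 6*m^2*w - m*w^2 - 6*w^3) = 1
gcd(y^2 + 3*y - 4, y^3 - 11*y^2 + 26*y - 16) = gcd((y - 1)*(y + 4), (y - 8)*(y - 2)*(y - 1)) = y - 1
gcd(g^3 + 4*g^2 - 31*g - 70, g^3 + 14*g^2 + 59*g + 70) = g^2 + 9*g + 14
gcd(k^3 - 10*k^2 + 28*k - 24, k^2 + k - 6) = k - 2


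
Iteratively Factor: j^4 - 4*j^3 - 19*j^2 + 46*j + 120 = (j - 4)*(j^3 - 19*j - 30) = (j - 4)*(j + 3)*(j^2 - 3*j - 10) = (j - 4)*(j + 2)*(j + 3)*(j - 5)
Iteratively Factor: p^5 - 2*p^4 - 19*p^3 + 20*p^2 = (p - 1)*(p^4 - p^3 - 20*p^2) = p*(p - 1)*(p^3 - p^2 - 20*p) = p^2*(p - 1)*(p^2 - p - 20) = p^2*(p - 1)*(p + 4)*(p - 5)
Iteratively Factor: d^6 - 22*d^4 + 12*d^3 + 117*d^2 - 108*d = (d - 1)*(d^5 + d^4 - 21*d^3 - 9*d^2 + 108*d) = (d - 3)*(d - 1)*(d^4 + 4*d^3 - 9*d^2 - 36*d) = (d - 3)*(d - 1)*(d + 4)*(d^3 - 9*d) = (d - 3)^2*(d - 1)*(d + 4)*(d^2 + 3*d) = d*(d - 3)^2*(d - 1)*(d + 4)*(d + 3)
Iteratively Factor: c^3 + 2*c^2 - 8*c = (c - 2)*(c^2 + 4*c) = c*(c - 2)*(c + 4)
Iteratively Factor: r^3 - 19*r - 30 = (r - 5)*(r^2 + 5*r + 6) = (r - 5)*(r + 3)*(r + 2)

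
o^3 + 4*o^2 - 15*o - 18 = (o - 3)*(o + 1)*(o + 6)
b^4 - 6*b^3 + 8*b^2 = b^2*(b - 4)*(b - 2)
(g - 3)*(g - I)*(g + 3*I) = g^3 - 3*g^2 + 2*I*g^2 + 3*g - 6*I*g - 9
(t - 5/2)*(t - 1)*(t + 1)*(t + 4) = t^4 + 3*t^3/2 - 11*t^2 - 3*t/2 + 10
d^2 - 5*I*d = d*(d - 5*I)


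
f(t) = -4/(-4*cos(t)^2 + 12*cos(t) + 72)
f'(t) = -4*(-8*sin(t)*cos(t) + 12*sin(t))/(-4*cos(t)^2 + 12*cos(t) + 72)^2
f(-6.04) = -0.05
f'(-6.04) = -0.00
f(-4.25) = -0.06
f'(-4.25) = -0.01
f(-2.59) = -0.07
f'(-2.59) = 0.01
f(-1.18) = -0.05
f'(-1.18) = 0.01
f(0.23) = -0.05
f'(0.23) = -0.00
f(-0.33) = -0.05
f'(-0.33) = 0.00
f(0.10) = -0.05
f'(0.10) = -0.00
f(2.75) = -0.07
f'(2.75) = -0.01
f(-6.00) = -0.05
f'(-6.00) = 0.00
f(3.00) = -0.07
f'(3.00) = 0.00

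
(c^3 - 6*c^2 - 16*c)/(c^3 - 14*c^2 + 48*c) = (c + 2)/(c - 6)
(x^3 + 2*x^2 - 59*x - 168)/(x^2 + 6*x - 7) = (x^2 - 5*x - 24)/(x - 1)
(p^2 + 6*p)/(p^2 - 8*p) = (p + 6)/(p - 8)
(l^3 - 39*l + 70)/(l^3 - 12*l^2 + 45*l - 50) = (l + 7)/(l - 5)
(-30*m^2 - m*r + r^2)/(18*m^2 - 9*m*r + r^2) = (5*m + r)/(-3*m + r)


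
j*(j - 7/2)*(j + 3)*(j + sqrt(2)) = j^4 - j^3/2 + sqrt(2)*j^3 - 21*j^2/2 - sqrt(2)*j^2/2 - 21*sqrt(2)*j/2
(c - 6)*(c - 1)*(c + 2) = c^3 - 5*c^2 - 8*c + 12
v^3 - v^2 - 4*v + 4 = (v - 2)*(v - 1)*(v + 2)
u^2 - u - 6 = (u - 3)*(u + 2)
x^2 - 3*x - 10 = (x - 5)*(x + 2)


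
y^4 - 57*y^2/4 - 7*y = y*(y - 4)*(y + 1/2)*(y + 7/2)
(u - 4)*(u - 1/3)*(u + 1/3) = u^3 - 4*u^2 - u/9 + 4/9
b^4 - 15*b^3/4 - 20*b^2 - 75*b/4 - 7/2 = (b - 7)*(b + 1/4)*(b + 1)*(b + 2)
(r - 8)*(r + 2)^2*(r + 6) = r^4 + 2*r^3 - 52*r^2 - 200*r - 192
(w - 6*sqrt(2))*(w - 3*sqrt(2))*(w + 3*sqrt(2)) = w^3 - 6*sqrt(2)*w^2 - 18*w + 108*sqrt(2)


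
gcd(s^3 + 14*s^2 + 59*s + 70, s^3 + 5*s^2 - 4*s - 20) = s^2 + 7*s + 10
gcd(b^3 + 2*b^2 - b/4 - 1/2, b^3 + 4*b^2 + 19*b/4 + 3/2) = b^2 + 5*b/2 + 1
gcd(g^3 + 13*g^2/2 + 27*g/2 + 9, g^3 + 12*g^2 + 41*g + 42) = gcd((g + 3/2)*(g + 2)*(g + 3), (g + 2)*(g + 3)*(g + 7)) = g^2 + 5*g + 6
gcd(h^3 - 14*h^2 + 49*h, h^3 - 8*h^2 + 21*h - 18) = 1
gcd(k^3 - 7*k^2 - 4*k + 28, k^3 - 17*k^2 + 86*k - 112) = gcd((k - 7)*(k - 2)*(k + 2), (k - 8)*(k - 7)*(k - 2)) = k^2 - 9*k + 14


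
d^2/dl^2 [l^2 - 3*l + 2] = 2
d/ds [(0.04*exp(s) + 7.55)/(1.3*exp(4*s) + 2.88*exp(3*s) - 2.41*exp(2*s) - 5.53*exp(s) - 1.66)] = (-0.156*exp(4*s) - 39.4904*exp(3*s) - 65.1356*exp(2*s) + 36.391*exp(s) + 41.6851)*exp(s)/(1.69*exp(8*s) + 7.488*exp(7*s) + 2.0284*exp(6*s) - 28.2596*exp(5*s) - 30.3607*exp(4*s) + 17.093*exp(3*s) + 38.5821*exp(2*s) + 18.3596*exp(s) + 2.7556)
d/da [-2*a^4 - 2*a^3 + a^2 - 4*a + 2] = -8*a^3 - 6*a^2 + 2*a - 4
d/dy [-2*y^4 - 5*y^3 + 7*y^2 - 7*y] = -8*y^3 - 15*y^2 + 14*y - 7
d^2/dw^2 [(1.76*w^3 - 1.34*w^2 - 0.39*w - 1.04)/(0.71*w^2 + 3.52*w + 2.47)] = (8.88178419700125e-16*w^5 + 3.5527136788005e-15*w^4 + 43.745842*w^3 + 102.767028*w^2 + 52.934154*w - 31.693116)/(0.357911*w^6 + 5.323296*w^5 + 30.126933*w^4 + 80.652352*w^3 + 104.807781*w^2 + 64.425504*w + 15.069223)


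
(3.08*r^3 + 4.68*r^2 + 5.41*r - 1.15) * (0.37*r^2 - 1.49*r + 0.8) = 1.1396*r^5 - 2.8576*r^4 - 2.5075*r^3 - 4.7424*r^2 + 6.0415*r - 0.92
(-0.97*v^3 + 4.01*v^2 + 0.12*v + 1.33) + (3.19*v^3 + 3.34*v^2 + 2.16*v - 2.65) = 2.22*v^3 + 7.35*v^2 + 2.28*v - 1.32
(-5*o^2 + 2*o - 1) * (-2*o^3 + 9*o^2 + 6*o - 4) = 10*o^5 - 49*o^4 - 10*o^3 + 23*o^2 - 14*o + 4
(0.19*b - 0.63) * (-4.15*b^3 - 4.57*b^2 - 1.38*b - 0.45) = -0.7885*b^4 + 1.7462*b^3 + 2.6169*b^2 + 0.7839*b + 0.2835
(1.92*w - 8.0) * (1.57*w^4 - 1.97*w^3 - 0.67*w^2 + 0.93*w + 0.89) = 3.0144*w^5 - 16.3424*w^4 + 14.4736*w^3 + 7.1456*w^2 - 5.7312*w - 7.12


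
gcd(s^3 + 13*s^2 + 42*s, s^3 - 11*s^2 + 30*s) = s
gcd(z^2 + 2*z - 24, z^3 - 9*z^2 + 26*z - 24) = z - 4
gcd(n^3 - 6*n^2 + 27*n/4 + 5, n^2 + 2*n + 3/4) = n + 1/2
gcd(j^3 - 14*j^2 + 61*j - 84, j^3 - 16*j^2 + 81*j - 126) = j^2 - 10*j + 21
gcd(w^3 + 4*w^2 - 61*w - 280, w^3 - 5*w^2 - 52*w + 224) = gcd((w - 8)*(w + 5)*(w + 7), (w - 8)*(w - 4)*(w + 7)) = w^2 - w - 56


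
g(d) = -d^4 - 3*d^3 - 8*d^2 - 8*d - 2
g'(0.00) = -8.00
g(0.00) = -2.00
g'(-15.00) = 11707.00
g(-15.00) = -42182.00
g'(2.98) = -241.46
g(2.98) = -255.14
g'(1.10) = -41.81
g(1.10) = -25.94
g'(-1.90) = 17.35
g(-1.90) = -8.14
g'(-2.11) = 23.27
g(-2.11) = -12.38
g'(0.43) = -16.86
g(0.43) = -7.19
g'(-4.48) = 242.71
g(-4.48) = -259.80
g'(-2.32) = 30.63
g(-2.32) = -18.01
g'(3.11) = -265.13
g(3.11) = -288.05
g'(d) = -4*d^3 - 9*d^2 - 16*d - 8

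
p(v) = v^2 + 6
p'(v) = 2*v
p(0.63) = 6.40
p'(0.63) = 1.26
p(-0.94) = 6.88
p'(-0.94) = -1.88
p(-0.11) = 6.01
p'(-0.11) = -0.22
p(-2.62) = 12.86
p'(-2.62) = -5.24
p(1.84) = 9.39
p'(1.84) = 3.68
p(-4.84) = 29.43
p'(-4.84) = -9.68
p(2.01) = 10.04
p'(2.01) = 4.02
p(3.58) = 18.82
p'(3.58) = 7.16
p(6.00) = 42.00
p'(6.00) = 12.00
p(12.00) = 150.00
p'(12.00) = 24.00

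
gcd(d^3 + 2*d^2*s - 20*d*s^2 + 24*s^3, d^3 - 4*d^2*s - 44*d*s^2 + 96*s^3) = -d^2 - 4*d*s + 12*s^2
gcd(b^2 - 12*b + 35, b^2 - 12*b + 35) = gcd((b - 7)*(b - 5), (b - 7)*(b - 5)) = b^2 - 12*b + 35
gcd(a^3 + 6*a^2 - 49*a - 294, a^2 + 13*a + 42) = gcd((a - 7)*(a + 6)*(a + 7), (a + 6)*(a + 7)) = a^2 + 13*a + 42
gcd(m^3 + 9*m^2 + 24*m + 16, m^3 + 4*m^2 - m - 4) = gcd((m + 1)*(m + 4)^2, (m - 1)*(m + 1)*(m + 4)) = m^2 + 5*m + 4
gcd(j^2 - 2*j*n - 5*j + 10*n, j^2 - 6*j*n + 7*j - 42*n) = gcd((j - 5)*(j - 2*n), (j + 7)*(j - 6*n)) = 1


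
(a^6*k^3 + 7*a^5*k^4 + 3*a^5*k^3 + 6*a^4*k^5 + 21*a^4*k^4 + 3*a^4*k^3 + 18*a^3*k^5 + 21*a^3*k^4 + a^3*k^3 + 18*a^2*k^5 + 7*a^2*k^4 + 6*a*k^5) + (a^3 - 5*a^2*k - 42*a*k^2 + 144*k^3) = a^6*k^3 + 7*a^5*k^4 + 3*a^5*k^3 + 6*a^4*k^5 + 21*a^4*k^4 + 3*a^4*k^3 + 18*a^3*k^5 + 21*a^3*k^4 + a^3*k^3 + a^3 + 18*a^2*k^5 + 7*a^2*k^4 - 5*a^2*k + 6*a*k^5 - 42*a*k^2 + 144*k^3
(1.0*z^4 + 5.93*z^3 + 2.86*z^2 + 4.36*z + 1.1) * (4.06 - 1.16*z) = -1.16*z^5 - 2.8188*z^4 + 20.7582*z^3 + 6.554*z^2 + 16.4256*z + 4.466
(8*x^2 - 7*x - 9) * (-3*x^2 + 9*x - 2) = -24*x^4 + 93*x^3 - 52*x^2 - 67*x + 18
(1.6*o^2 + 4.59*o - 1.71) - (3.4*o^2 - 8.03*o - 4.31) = -1.8*o^2 + 12.62*o + 2.6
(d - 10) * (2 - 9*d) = -9*d^2 + 92*d - 20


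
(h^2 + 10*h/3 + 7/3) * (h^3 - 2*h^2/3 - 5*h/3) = h^5 + 8*h^4/3 - 14*h^3/9 - 64*h^2/9 - 35*h/9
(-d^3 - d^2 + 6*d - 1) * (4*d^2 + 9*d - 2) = -4*d^5 - 13*d^4 + 17*d^3 + 52*d^2 - 21*d + 2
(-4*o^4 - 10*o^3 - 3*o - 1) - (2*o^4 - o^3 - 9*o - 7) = -6*o^4 - 9*o^3 + 6*o + 6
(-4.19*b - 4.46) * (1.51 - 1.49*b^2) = 6.2431*b^3 + 6.6454*b^2 - 6.3269*b - 6.7346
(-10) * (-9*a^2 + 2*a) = 90*a^2 - 20*a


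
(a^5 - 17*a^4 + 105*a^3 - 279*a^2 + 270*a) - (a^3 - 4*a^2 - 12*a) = a^5 - 17*a^4 + 104*a^3 - 275*a^2 + 282*a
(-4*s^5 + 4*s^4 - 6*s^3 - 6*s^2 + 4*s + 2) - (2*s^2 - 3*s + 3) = -4*s^5 + 4*s^4 - 6*s^3 - 8*s^2 + 7*s - 1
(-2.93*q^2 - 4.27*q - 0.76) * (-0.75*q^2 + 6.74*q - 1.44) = 2.1975*q^4 - 16.5457*q^3 - 23.9906*q^2 + 1.0264*q + 1.0944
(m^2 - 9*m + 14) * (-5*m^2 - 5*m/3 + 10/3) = -5*m^4 + 130*m^3/3 - 155*m^2/3 - 160*m/3 + 140/3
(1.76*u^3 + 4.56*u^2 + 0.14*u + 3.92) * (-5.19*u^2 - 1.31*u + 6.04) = -9.1344*u^5 - 25.972*u^4 + 3.9302*u^3 + 7.0142*u^2 - 4.2896*u + 23.6768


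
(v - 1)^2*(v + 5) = v^3 + 3*v^2 - 9*v + 5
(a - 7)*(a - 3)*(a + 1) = a^3 - 9*a^2 + 11*a + 21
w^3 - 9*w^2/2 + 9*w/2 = w*(w - 3)*(w - 3/2)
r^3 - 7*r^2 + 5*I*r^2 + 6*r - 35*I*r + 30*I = (r - 6)*(r - 1)*(r + 5*I)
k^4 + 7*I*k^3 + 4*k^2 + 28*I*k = k*(k - 2*I)*(k + 2*I)*(k + 7*I)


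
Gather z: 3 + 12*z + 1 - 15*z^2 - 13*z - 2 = -15*z^2 - z + 2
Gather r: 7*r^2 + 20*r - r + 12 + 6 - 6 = 7*r^2 + 19*r + 12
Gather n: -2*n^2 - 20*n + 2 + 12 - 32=-2*n^2 - 20*n - 18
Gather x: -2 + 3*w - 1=3*w - 3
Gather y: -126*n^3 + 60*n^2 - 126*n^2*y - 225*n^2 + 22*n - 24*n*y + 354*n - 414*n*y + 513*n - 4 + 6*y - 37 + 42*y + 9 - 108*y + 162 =-126*n^3 - 165*n^2 + 889*n + y*(-126*n^2 - 438*n - 60) + 130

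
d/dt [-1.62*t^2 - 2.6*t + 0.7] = -3.24*t - 2.6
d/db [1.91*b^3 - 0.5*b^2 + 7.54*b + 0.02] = 5.73*b^2 - 1.0*b + 7.54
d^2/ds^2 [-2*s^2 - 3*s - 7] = -4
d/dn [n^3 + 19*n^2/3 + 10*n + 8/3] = 3*n^2 + 38*n/3 + 10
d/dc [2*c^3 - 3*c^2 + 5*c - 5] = 6*c^2 - 6*c + 5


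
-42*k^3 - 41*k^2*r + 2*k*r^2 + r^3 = (-6*k + r)*(k + r)*(7*k + r)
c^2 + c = c*(c + 1)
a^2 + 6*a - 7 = (a - 1)*(a + 7)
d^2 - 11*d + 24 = (d - 8)*(d - 3)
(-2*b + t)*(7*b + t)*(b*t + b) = -14*b^3*t - 14*b^3 + 5*b^2*t^2 + 5*b^2*t + b*t^3 + b*t^2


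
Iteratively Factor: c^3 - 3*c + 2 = (c - 1)*(c^2 + c - 2) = (c - 1)^2*(c + 2)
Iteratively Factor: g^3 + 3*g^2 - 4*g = (g - 1)*(g^2 + 4*g) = (g - 1)*(g + 4)*(g)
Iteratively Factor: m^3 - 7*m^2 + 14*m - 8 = (m - 4)*(m^2 - 3*m + 2) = (m - 4)*(m - 2)*(m - 1)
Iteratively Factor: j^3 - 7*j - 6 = (j - 3)*(j^2 + 3*j + 2) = (j - 3)*(j + 2)*(j + 1)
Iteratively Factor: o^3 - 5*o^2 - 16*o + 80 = (o - 4)*(o^2 - o - 20) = (o - 5)*(o - 4)*(o + 4)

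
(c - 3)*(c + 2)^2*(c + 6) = c^4 + 7*c^3 - 2*c^2 - 60*c - 72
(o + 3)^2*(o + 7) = o^3 + 13*o^2 + 51*o + 63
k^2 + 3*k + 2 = (k + 1)*(k + 2)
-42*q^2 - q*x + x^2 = (-7*q + x)*(6*q + x)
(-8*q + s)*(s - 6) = -8*q*s + 48*q + s^2 - 6*s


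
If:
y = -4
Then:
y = -4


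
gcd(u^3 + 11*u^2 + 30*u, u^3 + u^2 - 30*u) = u^2 + 6*u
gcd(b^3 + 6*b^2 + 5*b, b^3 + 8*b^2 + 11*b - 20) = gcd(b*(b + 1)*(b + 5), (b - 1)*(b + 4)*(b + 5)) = b + 5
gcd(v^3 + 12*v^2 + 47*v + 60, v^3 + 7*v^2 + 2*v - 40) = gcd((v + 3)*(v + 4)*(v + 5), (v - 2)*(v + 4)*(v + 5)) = v^2 + 9*v + 20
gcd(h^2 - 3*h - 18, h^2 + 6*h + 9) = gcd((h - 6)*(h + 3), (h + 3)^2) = h + 3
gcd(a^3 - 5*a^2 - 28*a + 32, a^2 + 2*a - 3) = a - 1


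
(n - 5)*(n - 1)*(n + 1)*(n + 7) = n^4 + 2*n^3 - 36*n^2 - 2*n + 35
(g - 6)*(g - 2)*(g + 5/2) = g^3 - 11*g^2/2 - 8*g + 30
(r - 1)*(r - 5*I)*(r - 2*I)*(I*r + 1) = I*r^4 + 8*r^3 - I*r^3 - 8*r^2 - 17*I*r^2 - 10*r + 17*I*r + 10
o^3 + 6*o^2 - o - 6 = (o - 1)*(o + 1)*(o + 6)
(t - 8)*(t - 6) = t^2 - 14*t + 48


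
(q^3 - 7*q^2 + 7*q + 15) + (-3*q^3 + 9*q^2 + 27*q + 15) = -2*q^3 + 2*q^2 + 34*q + 30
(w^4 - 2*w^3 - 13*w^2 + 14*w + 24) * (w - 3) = w^5 - 5*w^4 - 7*w^3 + 53*w^2 - 18*w - 72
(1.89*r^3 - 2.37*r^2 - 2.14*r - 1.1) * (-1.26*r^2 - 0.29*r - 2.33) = -2.3814*r^5 + 2.4381*r^4 - 1.02*r^3 + 7.5287*r^2 + 5.3052*r + 2.563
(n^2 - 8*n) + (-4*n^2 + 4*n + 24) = -3*n^2 - 4*n + 24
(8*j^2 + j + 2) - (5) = 8*j^2 + j - 3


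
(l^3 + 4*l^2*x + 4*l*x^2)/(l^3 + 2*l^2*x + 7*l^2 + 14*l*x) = (l + 2*x)/(l + 7)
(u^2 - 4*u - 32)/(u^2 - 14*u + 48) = (u + 4)/(u - 6)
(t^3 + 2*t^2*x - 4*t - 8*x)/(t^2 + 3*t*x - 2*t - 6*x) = (t^2 + 2*t*x + 2*t + 4*x)/(t + 3*x)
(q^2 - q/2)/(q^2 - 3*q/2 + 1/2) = q/(q - 1)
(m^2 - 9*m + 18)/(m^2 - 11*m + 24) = (m - 6)/(m - 8)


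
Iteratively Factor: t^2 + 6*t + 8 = (t + 4)*(t + 2)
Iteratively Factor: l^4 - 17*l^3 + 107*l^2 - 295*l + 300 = (l - 3)*(l^3 - 14*l^2 + 65*l - 100) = (l - 5)*(l - 3)*(l^2 - 9*l + 20) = (l - 5)*(l - 4)*(l - 3)*(l - 5)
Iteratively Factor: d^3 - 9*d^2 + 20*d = (d - 5)*(d^2 - 4*d) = (d - 5)*(d - 4)*(d)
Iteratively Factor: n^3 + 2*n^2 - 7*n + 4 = (n - 1)*(n^2 + 3*n - 4) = (n - 1)*(n + 4)*(n - 1)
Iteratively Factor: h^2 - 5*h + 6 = (h - 2)*(h - 3)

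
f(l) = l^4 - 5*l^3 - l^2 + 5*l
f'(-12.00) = -9043.00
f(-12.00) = 29172.00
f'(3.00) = -28.00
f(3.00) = -48.00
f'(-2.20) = -105.79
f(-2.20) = 60.83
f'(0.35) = 2.63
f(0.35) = 1.43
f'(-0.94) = -9.70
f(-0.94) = -0.65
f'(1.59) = -20.02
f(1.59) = -8.29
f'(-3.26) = -286.48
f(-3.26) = 259.25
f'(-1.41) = -33.21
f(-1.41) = 8.93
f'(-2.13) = -97.45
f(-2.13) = 53.71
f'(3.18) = -24.42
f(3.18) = -52.74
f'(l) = 4*l^3 - 15*l^2 - 2*l + 5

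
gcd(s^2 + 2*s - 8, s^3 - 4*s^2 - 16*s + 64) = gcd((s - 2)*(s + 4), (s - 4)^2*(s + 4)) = s + 4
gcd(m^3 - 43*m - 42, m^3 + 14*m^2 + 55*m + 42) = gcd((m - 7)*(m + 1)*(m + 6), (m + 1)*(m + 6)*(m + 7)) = m^2 + 7*m + 6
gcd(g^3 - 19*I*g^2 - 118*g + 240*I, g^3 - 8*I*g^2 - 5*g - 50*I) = g - 5*I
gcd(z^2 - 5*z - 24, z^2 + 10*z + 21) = z + 3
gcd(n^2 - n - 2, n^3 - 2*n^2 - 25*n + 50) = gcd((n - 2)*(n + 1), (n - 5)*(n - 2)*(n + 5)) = n - 2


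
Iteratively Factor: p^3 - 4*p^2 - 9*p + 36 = (p + 3)*(p^2 - 7*p + 12) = (p - 3)*(p + 3)*(p - 4)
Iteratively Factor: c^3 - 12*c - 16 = (c - 4)*(c^2 + 4*c + 4) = (c - 4)*(c + 2)*(c + 2)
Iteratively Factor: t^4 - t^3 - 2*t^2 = (t)*(t^3 - t^2 - 2*t) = t*(t + 1)*(t^2 - 2*t) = t^2*(t + 1)*(t - 2)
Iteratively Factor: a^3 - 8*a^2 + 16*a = (a)*(a^2 - 8*a + 16) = a*(a - 4)*(a - 4)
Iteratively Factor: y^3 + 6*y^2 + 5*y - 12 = (y - 1)*(y^2 + 7*y + 12) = (y - 1)*(y + 4)*(y + 3)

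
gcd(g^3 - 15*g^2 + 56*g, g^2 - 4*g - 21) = g - 7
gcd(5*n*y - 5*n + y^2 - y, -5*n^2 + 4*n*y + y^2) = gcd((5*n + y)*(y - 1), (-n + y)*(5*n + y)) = 5*n + y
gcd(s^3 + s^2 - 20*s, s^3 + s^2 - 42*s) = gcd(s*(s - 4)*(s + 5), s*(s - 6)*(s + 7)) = s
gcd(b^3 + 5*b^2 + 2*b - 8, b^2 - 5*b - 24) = 1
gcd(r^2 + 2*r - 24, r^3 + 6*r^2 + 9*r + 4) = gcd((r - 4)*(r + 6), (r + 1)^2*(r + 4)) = 1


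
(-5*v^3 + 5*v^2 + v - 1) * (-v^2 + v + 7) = 5*v^5 - 10*v^4 - 31*v^3 + 37*v^2 + 6*v - 7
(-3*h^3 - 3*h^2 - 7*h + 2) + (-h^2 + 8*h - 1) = -3*h^3 - 4*h^2 + h + 1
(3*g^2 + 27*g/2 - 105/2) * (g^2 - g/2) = 3*g^4 + 12*g^3 - 237*g^2/4 + 105*g/4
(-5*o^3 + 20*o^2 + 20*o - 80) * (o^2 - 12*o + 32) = -5*o^5 + 80*o^4 - 380*o^3 + 320*o^2 + 1600*o - 2560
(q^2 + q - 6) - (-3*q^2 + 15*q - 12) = 4*q^2 - 14*q + 6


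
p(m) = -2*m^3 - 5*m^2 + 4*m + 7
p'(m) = -6*m^2 - 10*m + 4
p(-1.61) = -4.05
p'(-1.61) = 4.55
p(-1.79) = -4.71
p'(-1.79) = 2.68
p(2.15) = -27.39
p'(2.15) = -45.24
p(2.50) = -45.50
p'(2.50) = -58.50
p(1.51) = -5.25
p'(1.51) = -24.78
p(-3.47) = 16.48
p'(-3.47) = -33.55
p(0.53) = 7.42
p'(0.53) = -2.99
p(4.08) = -195.75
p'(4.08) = -136.68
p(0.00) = 7.00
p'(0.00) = 4.00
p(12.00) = -4121.00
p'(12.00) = -980.00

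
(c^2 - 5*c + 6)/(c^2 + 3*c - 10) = (c - 3)/(c + 5)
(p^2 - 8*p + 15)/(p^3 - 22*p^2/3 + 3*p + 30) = 3*(p - 5)/(3*p^2 - 13*p - 30)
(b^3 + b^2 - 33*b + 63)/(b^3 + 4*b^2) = (b^3 + b^2 - 33*b + 63)/(b^2*(b + 4))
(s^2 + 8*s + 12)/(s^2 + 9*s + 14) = (s + 6)/(s + 7)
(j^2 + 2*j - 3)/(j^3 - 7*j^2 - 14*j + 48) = (j - 1)/(j^2 - 10*j + 16)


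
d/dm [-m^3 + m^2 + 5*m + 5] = -3*m^2 + 2*m + 5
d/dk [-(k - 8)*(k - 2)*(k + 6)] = -3*k^2 + 8*k + 44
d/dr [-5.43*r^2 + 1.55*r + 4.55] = 1.55 - 10.86*r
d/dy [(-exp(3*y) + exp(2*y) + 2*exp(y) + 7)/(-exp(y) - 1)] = (2*exp(3*y) + 2*exp(2*y) - 2*exp(y) + 5)*exp(y)/(exp(2*y) + 2*exp(y) + 1)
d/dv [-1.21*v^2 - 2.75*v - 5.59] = -2.42*v - 2.75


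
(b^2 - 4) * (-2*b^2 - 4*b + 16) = -2*b^4 - 4*b^3 + 24*b^2 + 16*b - 64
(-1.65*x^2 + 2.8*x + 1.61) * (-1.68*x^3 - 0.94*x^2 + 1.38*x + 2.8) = 2.772*x^5 - 3.153*x^4 - 7.6138*x^3 - 2.2694*x^2 + 10.0618*x + 4.508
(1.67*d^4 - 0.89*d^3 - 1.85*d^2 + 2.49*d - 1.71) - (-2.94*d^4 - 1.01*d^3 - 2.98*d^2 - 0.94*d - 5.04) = 4.61*d^4 + 0.12*d^3 + 1.13*d^2 + 3.43*d + 3.33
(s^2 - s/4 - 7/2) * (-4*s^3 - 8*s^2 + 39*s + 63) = -4*s^5 - 7*s^4 + 55*s^3 + 325*s^2/4 - 609*s/4 - 441/2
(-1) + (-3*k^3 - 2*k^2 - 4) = -3*k^3 - 2*k^2 - 5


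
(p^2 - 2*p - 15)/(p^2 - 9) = (p - 5)/(p - 3)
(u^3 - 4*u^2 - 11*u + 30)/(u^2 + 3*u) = u - 7 + 10/u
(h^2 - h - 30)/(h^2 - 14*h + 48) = (h + 5)/(h - 8)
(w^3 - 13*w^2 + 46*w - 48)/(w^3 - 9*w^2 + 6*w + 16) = (w - 3)/(w + 1)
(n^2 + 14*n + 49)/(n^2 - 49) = (n + 7)/(n - 7)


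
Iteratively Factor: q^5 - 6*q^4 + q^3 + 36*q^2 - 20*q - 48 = (q - 4)*(q^4 - 2*q^3 - 7*q^2 + 8*q + 12) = (q - 4)*(q - 3)*(q^3 + q^2 - 4*q - 4) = (q - 4)*(q - 3)*(q + 2)*(q^2 - q - 2) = (q - 4)*(q - 3)*(q + 1)*(q + 2)*(q - 2)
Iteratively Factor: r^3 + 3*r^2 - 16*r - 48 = (r + 4)*(r^2 - r - 12) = (r + 3)*(r + 4)*(r - 4)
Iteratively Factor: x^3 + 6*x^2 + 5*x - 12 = (x - 1)*(x^2 + 7*x + 12) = (x - 1)*(x + 4)*(x + 3)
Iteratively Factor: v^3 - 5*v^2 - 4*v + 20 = (v + 2)*(v^2 - 7*v + 10) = (v - 2)*(v + 2)*(v - 5)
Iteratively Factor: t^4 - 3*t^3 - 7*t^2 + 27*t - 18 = (t + 3)*(t^3 - 6*t^2 + 11*t - 6) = (t - 1)*(t + 3)*(t^2 - 5*t + 6) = (t - 3)*(t - 1)*(t + 3)*(t - 2)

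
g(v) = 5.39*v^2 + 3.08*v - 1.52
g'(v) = 10.78*v + 3.08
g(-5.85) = 164.92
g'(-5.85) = -59.98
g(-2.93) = 35.73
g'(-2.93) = -28.51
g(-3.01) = 38.04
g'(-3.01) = -29.37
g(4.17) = 105.05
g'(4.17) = 48.03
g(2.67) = 45.13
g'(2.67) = 31.86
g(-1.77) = 9.91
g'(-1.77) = -16.00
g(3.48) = 74.47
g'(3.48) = 40.59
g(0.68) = 3.07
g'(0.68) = 10.41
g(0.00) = -1.52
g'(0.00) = 3.08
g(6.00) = 211.00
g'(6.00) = 67.76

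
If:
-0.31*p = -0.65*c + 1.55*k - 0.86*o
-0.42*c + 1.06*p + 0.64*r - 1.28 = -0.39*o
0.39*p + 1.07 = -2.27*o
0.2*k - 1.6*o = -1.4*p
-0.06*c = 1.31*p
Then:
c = -71.16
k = -31.06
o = -1.03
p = 3.26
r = -49.47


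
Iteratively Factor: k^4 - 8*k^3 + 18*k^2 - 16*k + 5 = (k - 1)*(k^3 - 7*k^2 + 11*k - 5) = (k - 1)^2*(k^2 - 6*k + 5) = (k - 1)^3*(k - 5)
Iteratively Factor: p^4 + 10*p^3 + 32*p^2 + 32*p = (p)*(p^3 + 10*p^2 + 32*p + 32) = p*(p + 4)*(p^2 + 6*p + 8) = p*(p + 4)^2*(p + 2)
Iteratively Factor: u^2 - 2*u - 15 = (u - 5)*(u + 3)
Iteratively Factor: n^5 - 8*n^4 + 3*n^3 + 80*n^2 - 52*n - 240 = (n + 2)*(n^4 - 10*n^3 + 23*n^2 + 34*n - 120) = (n - 4)*(n + 2)*(n^3 - 6*n^2 - n + 30) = (n - 5)*(n - 4)*(n + 2)*(n^2 - n - 6) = (n - 5)*(n - 4)*(n - 3)*(n + 2)*(n + 2)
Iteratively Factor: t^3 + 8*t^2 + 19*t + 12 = (t + 1)*(t^2 + 7*t + 12) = (t + 1)*(t + 3)*(t + 4)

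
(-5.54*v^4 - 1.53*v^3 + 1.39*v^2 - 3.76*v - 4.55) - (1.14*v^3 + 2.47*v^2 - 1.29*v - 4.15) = -5.54*v^4 - 2.67*v^3 - 1.08*v^2 - 2.47*v - 0.399999999999999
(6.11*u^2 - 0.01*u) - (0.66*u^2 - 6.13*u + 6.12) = 5.45*u^2 + 6.12*u - 6.12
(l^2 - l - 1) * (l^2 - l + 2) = l^4 - 2*l^3 + 2*l^2 - l - 2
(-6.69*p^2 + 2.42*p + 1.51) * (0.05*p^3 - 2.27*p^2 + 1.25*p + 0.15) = -0.3345*p^5 + 15.3073*p^4 - 13.7804*p^3 - 1.4062*p^2 + 2.2505*p + 0.2265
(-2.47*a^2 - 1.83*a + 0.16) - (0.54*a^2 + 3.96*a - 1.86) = -3.01*a^2 - 5.79*a + 2.02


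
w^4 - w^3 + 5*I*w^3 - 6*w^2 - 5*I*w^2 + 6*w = w*(w - 1)*(w + 2*I)*(w + 3*I)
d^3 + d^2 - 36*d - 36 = (d - 6)*(d + 1)*(d + 6)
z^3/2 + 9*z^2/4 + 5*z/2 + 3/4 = (z/2 + 1/2)*(z + 1/2)*(z + 3)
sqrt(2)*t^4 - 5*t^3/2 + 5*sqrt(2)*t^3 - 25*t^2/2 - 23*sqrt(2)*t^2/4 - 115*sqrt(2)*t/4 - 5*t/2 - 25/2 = (t + 5)*(t - 5*sqrt(2)/2)*(t + sqrt(2))*(sqrt(2)*t + 1/2)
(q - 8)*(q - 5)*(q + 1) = q^3 - 12*q^2 + 27*q + 40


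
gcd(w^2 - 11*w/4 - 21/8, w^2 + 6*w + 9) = 1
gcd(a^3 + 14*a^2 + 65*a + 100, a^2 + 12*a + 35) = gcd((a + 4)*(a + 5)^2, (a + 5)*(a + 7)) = a + 5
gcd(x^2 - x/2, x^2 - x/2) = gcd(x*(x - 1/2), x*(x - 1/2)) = x^2 - x/2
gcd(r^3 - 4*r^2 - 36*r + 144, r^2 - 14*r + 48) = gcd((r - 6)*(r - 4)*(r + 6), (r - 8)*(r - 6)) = r - 6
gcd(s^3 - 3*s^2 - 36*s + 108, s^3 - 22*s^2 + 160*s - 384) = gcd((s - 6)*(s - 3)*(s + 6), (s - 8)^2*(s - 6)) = s - 6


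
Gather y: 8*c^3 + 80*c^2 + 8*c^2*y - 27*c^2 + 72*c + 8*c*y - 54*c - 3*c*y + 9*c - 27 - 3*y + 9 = 8*c^3 + 53*c^2 + 27*c + y*(8*c^2 + 5*c - 3) - 18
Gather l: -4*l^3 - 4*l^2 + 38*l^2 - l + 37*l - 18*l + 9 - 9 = -4*l^3 + 34*l^2 + 18*l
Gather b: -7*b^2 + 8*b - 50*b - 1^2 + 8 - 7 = -7*b^2 - 42*b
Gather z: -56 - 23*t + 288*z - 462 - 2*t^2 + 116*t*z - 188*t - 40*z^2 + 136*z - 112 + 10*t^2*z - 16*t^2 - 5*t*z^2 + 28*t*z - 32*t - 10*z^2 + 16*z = -18*t^2 - 243*t + z^2*(-5*t - 50) + z*(10*t^2 + 144*t + 440) - 630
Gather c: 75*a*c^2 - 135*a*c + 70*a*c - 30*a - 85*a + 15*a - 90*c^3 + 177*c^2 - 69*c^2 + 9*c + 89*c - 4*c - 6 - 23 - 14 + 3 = -100*a - 90*c^3 + c^2*(75*a + 108) + c*(94 - 65*a) - 40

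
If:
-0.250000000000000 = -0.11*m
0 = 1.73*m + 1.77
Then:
No Solution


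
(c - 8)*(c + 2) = c^2 - 6*c - 16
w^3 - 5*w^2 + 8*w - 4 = (w - 2)^2*(w - 1)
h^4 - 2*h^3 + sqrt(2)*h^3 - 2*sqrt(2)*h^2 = h^2*(h - 2)*(h + sqrt(2))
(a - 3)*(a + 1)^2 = a^3 - a^2 - 5*a - 3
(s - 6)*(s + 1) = s^2 - 5*s - 6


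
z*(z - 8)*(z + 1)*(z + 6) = z^4 - z^3 - 50*z^2 - 48*z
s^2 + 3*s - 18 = (s - 3)*(s + 6)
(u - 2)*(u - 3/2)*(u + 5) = u^3 + 3*u^2/2 - 29*u/2 + 15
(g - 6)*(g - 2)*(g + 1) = g^3 - 7*g^2 + 4*g + 12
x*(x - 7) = x^2 - 7*x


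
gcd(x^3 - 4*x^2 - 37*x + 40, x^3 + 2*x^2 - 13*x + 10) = x^2 + 4*x - 5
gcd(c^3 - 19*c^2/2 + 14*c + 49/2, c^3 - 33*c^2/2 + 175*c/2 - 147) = c^2 - 21*c/2 + 49/2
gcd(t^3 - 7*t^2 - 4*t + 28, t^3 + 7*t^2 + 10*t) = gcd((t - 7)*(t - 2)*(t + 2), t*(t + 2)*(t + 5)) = t + 2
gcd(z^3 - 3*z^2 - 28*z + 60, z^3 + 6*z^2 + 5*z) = z + 5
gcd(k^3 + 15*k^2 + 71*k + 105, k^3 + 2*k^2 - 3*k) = k + 3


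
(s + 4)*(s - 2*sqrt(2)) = s^2 - 2*sqrt(2)*s + 4*s - 8*sqrt(2)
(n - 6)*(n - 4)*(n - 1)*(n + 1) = n^4 - 10*n^3 + 23*n^2 + 10*n - 24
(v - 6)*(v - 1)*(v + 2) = v^3 - 5*v^2 - 8*v + 12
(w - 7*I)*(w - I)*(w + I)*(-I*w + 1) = -I*w^4 - 6*w^3 - 8*I*w^2 - 6*w - 7*I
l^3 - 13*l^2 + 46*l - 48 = (l - 8)*(l - 3)*(l - 2)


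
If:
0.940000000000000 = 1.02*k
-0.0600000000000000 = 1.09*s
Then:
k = 0.92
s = -0.06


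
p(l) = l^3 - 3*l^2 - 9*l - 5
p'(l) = 3*l^2 - 6*l - 9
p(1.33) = -19.92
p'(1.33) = -11.67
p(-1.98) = -6.70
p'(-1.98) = 14.64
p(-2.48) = -16.38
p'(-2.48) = 24.33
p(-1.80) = -4.35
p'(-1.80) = 11.52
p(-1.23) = -0.33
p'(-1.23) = 2.92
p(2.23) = -28.90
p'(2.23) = -7.46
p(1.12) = -17.44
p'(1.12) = -11.96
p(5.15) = 5.67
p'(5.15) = 39.67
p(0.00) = -5.00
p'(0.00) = -9.00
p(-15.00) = -3920.00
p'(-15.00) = 756.00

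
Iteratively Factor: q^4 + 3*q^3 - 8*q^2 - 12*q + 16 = (q - 1)*(q^3 + 4*q^2 - 4*q - 16) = (q - 1)*(q + 4)*(q^2 - 4) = (q - 1)*(q + 2)*(q + 4)*(q - 2)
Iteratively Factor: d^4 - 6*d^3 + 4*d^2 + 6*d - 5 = (d - 5)*(d^3 - d^2 - d + 1) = (d - 5)*(d + 1)*(d^2 - 2*d + 1) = (d - 5)*(d - 1)*(d + 1)*(d - 1)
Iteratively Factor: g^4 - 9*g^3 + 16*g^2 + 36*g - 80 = (g - 2)*(g^3 - 7*g^2 + 2*g + 40) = (g - 4)*(g - 2)*(g^2 - 3*g - 10) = (g - 4)*(g - 2)*(g + 2)*(g - 5)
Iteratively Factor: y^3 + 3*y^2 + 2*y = (y + 1)*(y^2 + 2*y) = (y + 1)*(y + 2)*(y)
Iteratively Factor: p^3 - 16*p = (p - 4)*(p^2 + 4*p) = p*(p - 4)*(p + 4)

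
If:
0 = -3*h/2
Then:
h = 0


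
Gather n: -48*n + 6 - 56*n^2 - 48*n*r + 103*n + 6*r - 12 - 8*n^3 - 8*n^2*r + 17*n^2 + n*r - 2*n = -8*n^3 + n^2*(-8*r - 39) + n*(53 - 47*r) + 6*r - 6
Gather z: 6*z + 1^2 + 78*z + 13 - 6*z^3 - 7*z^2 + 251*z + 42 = -6*z^3 - 7*z^2 + 335*z + 56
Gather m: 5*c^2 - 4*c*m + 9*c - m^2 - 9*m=5*c^2 + 9*c - m^2 + m*(-4*c - 9)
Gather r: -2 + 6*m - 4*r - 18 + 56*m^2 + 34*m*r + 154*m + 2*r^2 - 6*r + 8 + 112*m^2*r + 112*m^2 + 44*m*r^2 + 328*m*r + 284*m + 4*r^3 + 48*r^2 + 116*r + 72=168*m^2 + 444*m + 4*r^3 + r^2*(44*m + 50) + r*(112*m^2 + 362*m + 106) + 60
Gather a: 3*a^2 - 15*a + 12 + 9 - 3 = 3*a^2 - 15*a + 18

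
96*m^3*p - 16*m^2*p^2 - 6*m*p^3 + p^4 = p*(-6*m + p)*(-4*m + p)*(4*m + p)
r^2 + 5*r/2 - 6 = (r - 3/2)*(r + 4)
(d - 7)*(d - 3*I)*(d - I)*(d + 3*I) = d^4 - 7*d^3 - I*d^3 + 9*d^2 + 7*I*d^2 - 63*d - 9*I*d + 63*I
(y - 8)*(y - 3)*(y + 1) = y^3 - 10*y^2 + 13*y + 24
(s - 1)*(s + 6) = s^2 + 5*s - 6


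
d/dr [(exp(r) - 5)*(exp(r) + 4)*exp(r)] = (3*exp(2*r) - 2*exp(r) - 20)*exp(r)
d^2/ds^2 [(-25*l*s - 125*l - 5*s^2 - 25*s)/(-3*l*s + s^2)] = 10*(-225*l^3 + 225*l^2*s - 8*l*s^3 - 75*l*s^2 - 5*s^3)/(s^3*(-27*l^3 + 27*l^2*s - 9*l*s^2 + s^3))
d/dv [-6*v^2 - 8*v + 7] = -12*v - 8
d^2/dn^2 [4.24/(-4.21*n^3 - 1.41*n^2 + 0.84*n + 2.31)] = ((107.1024*n + 11.9568)*(4.21*n^3 + 1.41*n^2 - 0.84*n - 2.31) - 4.24*(12.63*n^2 + 2.82*n - 0.84)*(25.26*n^2 + 5.64*n - 1.68))/(4.21*n^3 + 1.41*n^2 - 0.84*n - 2.31)^3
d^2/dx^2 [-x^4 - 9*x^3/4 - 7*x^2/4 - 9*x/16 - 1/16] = -12*x^2 - 27*x/2 - 7/2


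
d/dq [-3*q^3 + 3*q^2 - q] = -9*q^2 + 6*q - 1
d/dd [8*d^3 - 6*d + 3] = 24*d^2 - 6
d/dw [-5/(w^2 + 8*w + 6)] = 10*(w + 4)/(w^2 + 8*w + 6)^2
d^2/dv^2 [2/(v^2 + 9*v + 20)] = 4*(-v^2 - 9*v + (2*v + 9)^2 - 20)/(v^2 + 9*v + 20)^3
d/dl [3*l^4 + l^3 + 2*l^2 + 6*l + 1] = 12*l^3 + 3*l^2 + 4*l + 6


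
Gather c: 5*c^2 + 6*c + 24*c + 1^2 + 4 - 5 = 5*c^2 + 30*c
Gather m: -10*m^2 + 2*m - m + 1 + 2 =-10*m^2 + m + 3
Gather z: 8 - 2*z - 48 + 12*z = 10*z - 40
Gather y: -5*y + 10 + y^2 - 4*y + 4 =y^2 - 9*y + 14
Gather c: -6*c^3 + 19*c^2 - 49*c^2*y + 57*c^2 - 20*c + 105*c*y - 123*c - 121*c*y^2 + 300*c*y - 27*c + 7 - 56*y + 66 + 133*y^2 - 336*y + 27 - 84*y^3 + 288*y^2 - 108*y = -6*c^3 + c^2*(76 - 49*y) + c*(-121*y^2 + 405*y - 170) - 84*y^3 + 421*y^2 - 500*y + 100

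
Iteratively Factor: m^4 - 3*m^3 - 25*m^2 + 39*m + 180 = (m + 3)*(m^3 - 6*m^2 - 7*m + 60) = (m - 5)*(m + 3)*(m^2 - m - 12) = (m - 5)*(m - 4)*(m + 3)*(m + 3)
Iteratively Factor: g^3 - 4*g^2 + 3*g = (g - 3)*(g^2 - g) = g*(g - 3)*(g - 1)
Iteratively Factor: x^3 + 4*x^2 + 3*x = (x)*(x^2 + 4*x + 3) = x*(x + 3)*(x + 1)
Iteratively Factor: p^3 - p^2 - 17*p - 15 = (p - 5)*(p^2 + 4*p + 3) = (p - 5)*(p + 3)*(p + 1)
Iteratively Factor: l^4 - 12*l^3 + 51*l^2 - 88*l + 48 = (l - 4)*(l^3 - 8*l^2 + 19*l - 12) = (l - 4)*(l - 3)*(l^2 - 5*l + 4) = (l - 4)^2*(l - 3)*(l - 1)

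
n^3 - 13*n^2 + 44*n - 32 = (n - 8)*(n - 4)*(n - 1)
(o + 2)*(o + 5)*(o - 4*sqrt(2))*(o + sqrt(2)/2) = o^4 - 7*sqrt(2)*o^3/2 + 7*o^3 - 49*sqrt(2)*o^2/2 + 6*o^2 - 35*sqrt(2)*o - 28*o - 40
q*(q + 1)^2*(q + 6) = q^4 + 8*q^3 + 13*q^2 + 6*q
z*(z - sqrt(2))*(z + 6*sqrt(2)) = z^3 + 5*sqrt(2)*z^2 - 12*z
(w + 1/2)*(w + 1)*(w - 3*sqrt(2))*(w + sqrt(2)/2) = w^4 - 5*sqrt(2)*w^3/2 + 3*w^3/2 - 15*sqrt(2)*w^2/4 - 5*w^2/2 - 9*w/2 - 5*sqrt(2)*w/4 - 3/2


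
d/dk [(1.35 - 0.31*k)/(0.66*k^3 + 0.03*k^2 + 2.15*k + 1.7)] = (0.4092*k^3 - 2.6637*k^2 - 0.081*k - 3.4295)/(0.4356*k^6 + 0.0396*k^5 + 2.8389*k^4 + 2.373*k^3 + 4.7245*k^2 + 7.31*k + 2.89)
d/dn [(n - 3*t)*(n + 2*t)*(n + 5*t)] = 3*n^2 + 8*n*t - 11*t^2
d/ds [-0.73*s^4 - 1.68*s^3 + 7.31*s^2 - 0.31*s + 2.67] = -2.92*s^3 - 5.04*s^2 + 14.62*s - 0.31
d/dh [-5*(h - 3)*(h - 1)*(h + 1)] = -15*h^2 + 30*h + 5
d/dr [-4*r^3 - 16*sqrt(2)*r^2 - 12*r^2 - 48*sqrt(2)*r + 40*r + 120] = -12*r^2 - 32*sqrt(2)*r - 24*r - 48*sqrt(2) + 40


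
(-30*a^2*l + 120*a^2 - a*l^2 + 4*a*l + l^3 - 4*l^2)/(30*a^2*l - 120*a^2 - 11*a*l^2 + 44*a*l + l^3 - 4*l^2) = (-5*a - l)/(5*a - l)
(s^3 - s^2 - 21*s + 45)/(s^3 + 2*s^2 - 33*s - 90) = (s^2 - 6*s + 9)/(s^2 - 3*s - 18)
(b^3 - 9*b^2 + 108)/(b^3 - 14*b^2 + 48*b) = (b^2 - 3*b - 18)/(b*(b - 8))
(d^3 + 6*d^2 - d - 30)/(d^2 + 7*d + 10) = (d^2 + d - 6)/(d + 2)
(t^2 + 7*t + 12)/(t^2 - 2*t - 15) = (t + 4)/(t - 5)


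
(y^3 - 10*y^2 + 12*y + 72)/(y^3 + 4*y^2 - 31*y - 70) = (y^2 - 12*y + 36)/(y^2 + 2*y - 35)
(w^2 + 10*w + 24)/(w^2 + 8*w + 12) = (w + 4)/(w + 2)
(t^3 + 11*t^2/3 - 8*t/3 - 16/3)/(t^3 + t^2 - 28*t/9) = 3*(t^2 + 5*t + 4)/(t*(3*t + 7))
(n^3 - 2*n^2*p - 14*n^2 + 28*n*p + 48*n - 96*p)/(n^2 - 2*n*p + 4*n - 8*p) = (n^2 - 14*n + 48)/(n + 4)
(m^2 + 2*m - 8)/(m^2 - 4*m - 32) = (m - 2)/(m - 8)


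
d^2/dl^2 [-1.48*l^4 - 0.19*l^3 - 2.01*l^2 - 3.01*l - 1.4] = -17.76*l^2 - 1.14*l - 4.02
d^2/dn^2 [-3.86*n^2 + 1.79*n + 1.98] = -7.72000000000000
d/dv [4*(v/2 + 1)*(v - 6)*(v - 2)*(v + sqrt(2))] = 8*v^3 - 36*v^2 + 6*sqrt(2)*v^2 - 24*sqrt(2)*v - 16*v - 8*sqrt(2) + 48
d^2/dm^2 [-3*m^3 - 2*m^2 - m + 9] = -18*m - 4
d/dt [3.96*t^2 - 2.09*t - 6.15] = 7.92*t - 2.09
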